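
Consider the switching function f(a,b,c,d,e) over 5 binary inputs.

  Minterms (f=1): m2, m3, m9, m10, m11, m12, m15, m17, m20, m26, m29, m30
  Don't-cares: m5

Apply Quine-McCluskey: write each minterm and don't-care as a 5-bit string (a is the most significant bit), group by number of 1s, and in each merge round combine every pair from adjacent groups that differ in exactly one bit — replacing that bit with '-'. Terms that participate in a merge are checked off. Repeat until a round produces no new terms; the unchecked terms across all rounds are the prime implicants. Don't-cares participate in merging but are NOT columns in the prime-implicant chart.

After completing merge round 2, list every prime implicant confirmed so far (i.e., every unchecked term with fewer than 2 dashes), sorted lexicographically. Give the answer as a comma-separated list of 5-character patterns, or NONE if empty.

[col 0] 00010*, 00011*, 00101, 01001*, 01010*, 01011*, 01100, 01111*, 10001, 10100, 11010*, 11101, 11110*
[col 1] -1010, 0-010*, 0-011*, 0001-*, 01-11, 010-1, 0101-*, 11-10
[col 2] 0-01-
Prime implicants: -1010, 0-01-, 00101, 01-11, 010-1, 01100, 10001, 10100, 11-10, 11101

-1010, 00101, 01-11, 010-1, 01100, 10001, 10100, 11-10, 11101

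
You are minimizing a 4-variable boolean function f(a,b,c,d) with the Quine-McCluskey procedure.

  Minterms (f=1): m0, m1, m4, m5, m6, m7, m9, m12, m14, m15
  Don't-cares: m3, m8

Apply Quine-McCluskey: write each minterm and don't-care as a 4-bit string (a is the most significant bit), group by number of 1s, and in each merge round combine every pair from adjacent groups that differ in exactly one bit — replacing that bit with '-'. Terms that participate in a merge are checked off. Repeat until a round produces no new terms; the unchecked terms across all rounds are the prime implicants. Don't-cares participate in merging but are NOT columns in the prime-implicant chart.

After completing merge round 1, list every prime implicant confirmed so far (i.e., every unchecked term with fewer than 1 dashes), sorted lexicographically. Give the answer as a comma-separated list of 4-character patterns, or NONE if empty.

size-2^0 implicants → 0000(✓)  0001(✓)  0011(✓)  0100(✓)  0101(✓)  0110(✓)  0111(✓)  1000(✓)  1001(✓)  1100(✓)  1110(✓)  1111(✓)
size-2^1 implicants → -000(✓)  -001(✓)  -100(✓)  -110(✓)  -111(✓)  0-00(✓)  0-01(✓)  0-11(✓)  00-1(✓)  000-(✓)  01-0(✓)  01-1(✓)  010-(✓)  011-(✓)  1-00(✓)  100-(✓)  11-0(✓)  111-(✓)
size-2^2 implicants → --00  -00-  -1-0  -11-  0--1  0-0-  01--
Unchecked terms (primes): --00, -00-, -1-0, -11-, 0--1, 0-0-, 01--

NONE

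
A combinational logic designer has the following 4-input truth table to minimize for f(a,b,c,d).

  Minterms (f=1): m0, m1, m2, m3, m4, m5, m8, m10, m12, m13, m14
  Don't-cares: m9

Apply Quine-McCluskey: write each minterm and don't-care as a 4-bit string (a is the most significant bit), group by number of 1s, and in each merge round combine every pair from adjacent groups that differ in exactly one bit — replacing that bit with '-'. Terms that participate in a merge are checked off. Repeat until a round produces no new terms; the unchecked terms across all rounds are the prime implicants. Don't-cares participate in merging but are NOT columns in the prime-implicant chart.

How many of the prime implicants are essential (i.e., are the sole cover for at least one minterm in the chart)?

3

[col 0] 0000*, 0001*, 0010*, 0011*, 0100*, 0101*, 1000*, 1001*, 1010*, 1100*, 1101*, 1110*
[col 1] -000*, -001*, -010*, -100*, -101*, 0-00*, 0-01*, 00-0*, 00-1*, 000-*, 001-*, 010-*, 1-00*, 1-01*, 1-10*, 10-0*, 100-*, 11-0*, 110-*
[col 2] --00*, --01*, -0-0, -00-*, -10-*, 0-0-*, 00--, 1--0, 1-0-*
[col 3] --0-
Prime implicants: --0-, -0-0, 00--, 1--0
PI chart (minterm → PIs covering it):
  0 | --0-,-0-0,00--
  1 | --0-,00--
  2 | -0-0,00--
  3 | 00--  (sole → essential)
  4 | --0-  (sole → essential)
  5 | --0-  (sole → essential)
  8 | --0-,-0-0,1--0
  10 | -0-0,1--0
  12 | --0-,1--0
  13 | --0-  (sole → essential)
  14 | 1--0  (sole → essential)
Essential prime implicants: --0-, 00--, 1--0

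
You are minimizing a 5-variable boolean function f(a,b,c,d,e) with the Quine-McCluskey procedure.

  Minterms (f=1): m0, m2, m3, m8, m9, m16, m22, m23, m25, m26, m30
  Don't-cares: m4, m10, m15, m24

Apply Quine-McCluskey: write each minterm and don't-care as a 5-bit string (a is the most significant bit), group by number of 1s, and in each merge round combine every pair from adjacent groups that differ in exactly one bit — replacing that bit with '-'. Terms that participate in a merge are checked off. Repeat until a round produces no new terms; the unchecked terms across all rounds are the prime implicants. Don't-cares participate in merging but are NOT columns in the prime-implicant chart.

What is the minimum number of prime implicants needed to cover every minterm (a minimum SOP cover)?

5

[col 0] 00000*, 00010*, 00011*, 00100*, 01000*, 01001*, 01010*, 01111, 10000*, 10110*, 10111*, 11000*, 11001*, 11010*, 11110*
[col 1] -0000*, -1000*, -1001*, -1010*, 0-000*, 0-010*, 00-00, 000-0*, 0001-, 010-0*, 0100-*, 1-000*, 1-110, 1011-, 11-10, 110-0*, 1100-*
[col 2] --000, -10-0, -100-, 0-0-0
Prime implicants: --000, -10-0, -100-, 0-0-0, 00-00, 0001-, 01111, 1-110, 1011-, 11-10
PI chart (minterm → PIs covering it):
  0 | --000,0-0-0,00-00
  2 | 0-0-0,0001-
  3 | 0001-  (sole → essential)
  8 | --000,-10-0,-100-,0-0-0
  9 | -100-  (sole → essential)
  16 | --000  (sole → essential)
  22 | 1-110,1011-
  23 | 1011-  (sole → essential)
  25 | -100-  (sole → essential)
  26 | -10-0,11-10
  30 | 1-110,11-10
Essential prime implicants: --000, -100-, 0001-, 1011-
Petrick residual → 11-10
Minimum SOP uses 5 PIs: c'd'e' + bc'd' + a'b'c'd + ab'cd + abde'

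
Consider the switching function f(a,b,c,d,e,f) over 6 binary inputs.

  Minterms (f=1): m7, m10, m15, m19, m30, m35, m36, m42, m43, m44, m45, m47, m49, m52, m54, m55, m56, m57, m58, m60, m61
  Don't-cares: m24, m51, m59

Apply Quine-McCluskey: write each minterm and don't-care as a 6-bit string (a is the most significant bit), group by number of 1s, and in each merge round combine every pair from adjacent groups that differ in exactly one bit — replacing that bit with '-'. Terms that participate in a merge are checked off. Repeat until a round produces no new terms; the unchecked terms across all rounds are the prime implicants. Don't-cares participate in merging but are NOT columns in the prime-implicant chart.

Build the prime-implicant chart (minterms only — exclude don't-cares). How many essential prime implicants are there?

[col 0] 000111*, 001010*, 001111*, 010011*, 011000*, 011110, 100011*, 100100*, 101010*, 101011*, 101100*, 101101*, 101111*, 110001*, 110011*, 110100*, 110110*, 110111*, 111000*, 111001*, 111010*, 111011*, 111100*, 111101*
[col 1] -01010, -01111, -10011, -11000, 00-111, 1-0011*, 1-0100*, 1-1010*, 1-1011*, 1-1100*, 1-1101*, 10-011*, 10-100*, 101-11, 10101-*, 1011-1, 10110-*, 11-001*, 11-011*, 11-100*, 110-11, 1100-1*, 1101-0, 11011-, 111-00*, 111-01*, 1110-0*, 1110-1*, 11100-*, 11101-*, 11110-*
[col 2] 1--011, 1--100, 1-101-, 1-110-, 11-0-1, 111-0-, 1110--
Prime implicants: -01010, -01111, -10011, -11000, 00-111, 011110, 1--011, 1--100, 1-101-, 1-110-, 101-11, 1011-1, 11-0-1, 110-11, 1101-0, 11011-, 111-0-, 1110--
PI chart (minterm → PIs covering it):
  7 | 00-111  (sole → essential)
  10 | -01010  (sole → essential)
  15 | -01111,00-111
  19 | -10011  (sole → essential)
  30 | 011110  (sole → essential)
  35 | 1--011  (sole → essential)
  36 | 1--100  (sole → essential)
  42 | -01010,1-101-
  43 | 1--011,1-101-,101-11
  44 | 1--100,1-110-
  45 | 1-110-,1011-1
  47 | -01111,101-11,1011-1
  49 | 11-0-1  (sole → essential)
  52 | 1--100,1101-0
  54 | 1101-0,11011-
  55 | 110-11,11011-
  56 | -11000,111-0-,1110--
  57 | 11-0-1,111-0-,1110--
  58 | 1-101-,1110--
  60 | 1--100,1-110-,111-0-
  61 | 1-110-,111-0-
Essential prime implicants: -01010, -10011, 00-111, 011110, 1--011, 1--100, 11-0-1

7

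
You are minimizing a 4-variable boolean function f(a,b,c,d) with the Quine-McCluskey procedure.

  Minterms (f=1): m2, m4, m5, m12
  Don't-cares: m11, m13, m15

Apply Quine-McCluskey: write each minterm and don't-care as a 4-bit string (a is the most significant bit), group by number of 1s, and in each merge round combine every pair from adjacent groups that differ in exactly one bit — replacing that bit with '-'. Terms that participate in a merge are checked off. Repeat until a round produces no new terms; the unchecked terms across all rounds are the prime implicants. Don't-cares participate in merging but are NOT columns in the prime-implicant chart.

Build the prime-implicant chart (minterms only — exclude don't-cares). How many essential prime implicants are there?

Round 0: 0010 0100✓ 0101✓ 1011✓ 1100✓ 1101✓ 1111✓
Round 1: -100✓ -101✓ 010-✓ 1-11 11-1 110-✓
Round 2: -10-
PIs = {-10-, 0010, 1-11, 11-1}
Coverage chart:
  m2: 0010 ←essential
  m4: -10- ←essential
  m5: -10- ←essential
  m12: -10- ←essential
Essential: -10-, 0010

2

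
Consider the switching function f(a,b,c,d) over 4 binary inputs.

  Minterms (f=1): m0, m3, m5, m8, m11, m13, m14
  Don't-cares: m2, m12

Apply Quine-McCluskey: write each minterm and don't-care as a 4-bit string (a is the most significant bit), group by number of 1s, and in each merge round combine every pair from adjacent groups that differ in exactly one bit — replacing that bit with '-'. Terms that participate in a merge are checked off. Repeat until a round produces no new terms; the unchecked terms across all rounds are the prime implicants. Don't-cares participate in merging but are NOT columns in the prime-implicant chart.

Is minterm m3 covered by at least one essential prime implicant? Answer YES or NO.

Round 0: 0000✓ 0010✓ 0011✓ 0101✓ 1000✓ 1011✓ 1100✓ 1101✓ 1110✓
Round 1: -000 -011 -101 00-0 001- 1-00 11-0 110-
PIs = {-000, -011, -101, 00-0, 001-, 1-00, 11-0, 110-}
Coverage chart:
  m0: -000,00-0
  m3: -011,001-
  m5: -101 ←essential
  m8: -000,1-00
  m11: -011 ←essential
  m13: -101,110-
  m14: 11-0 ←essential
Essential: -011, -101, 11-0

YES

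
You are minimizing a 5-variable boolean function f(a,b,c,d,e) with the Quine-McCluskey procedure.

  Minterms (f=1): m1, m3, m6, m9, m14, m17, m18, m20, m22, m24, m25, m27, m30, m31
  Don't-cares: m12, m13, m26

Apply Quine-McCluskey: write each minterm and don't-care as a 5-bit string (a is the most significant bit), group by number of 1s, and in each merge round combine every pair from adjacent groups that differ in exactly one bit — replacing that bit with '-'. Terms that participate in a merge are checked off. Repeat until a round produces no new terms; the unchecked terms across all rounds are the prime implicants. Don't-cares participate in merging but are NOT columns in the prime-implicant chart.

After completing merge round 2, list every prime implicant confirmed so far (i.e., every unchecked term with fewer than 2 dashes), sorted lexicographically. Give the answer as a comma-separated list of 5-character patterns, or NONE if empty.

size-2^0 implicants → 00001(✓)  00011(✓)  00110(✓)  01001(✓)  01100(✓)  01101(✓)  01110(✓)  10001(✓)  10010(✓)  10100(✓)  10110(✓)  11000(✓)  11001(✓)  11010(✓)  11011(✓)  11110(✓)  11111(✓)
size-2^1 implicants → -0001(✓)  -0110(✓)  -1001(✓)  -1110(✓)  0-001(✓)  0-110(✓)  000-1  01-01  011-0  0110-  1-001(✓)  1-010(✓)  1-110(✓)  10-10(✓)  101-0  11-10(✓)  11-11(✓)  110-0(✓)  110-1(✓)  1100-(✓)  1101-(✓)  1111-(✓)
size-2^2 implicants → --001  --110  1--10  11-1-  110--
Unchecked terms (primes): --001, --110, 000-1, 01-01, 011-0, 0110-, 1--10, 101-0, 11-1-, 110--

000-1, 01-01, 011-0, 0110-, 101-0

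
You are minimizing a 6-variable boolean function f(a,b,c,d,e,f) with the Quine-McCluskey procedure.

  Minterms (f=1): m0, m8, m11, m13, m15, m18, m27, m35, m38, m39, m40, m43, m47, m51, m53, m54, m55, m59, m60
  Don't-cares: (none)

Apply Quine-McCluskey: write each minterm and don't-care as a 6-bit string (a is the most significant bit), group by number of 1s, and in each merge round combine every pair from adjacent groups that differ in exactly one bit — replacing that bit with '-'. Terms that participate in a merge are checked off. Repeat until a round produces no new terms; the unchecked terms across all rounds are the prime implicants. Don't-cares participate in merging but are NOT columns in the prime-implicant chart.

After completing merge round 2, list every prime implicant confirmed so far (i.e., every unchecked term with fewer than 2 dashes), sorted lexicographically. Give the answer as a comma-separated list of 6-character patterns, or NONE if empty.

[col 0] 000000*, 001000*, 001011*, 001101*, 001111*, 010010, 011011*, 100011*, 100110*, 100111*, 101000*, 101011*, 101111*, 110011*, 110101*, 110110*, 110111*, 111011*, 111100
[col 1] -01000, -01011*, -01111*, -11011*, 0-1011*, 00-000, 001-11*, 0011-1, 1-0011*, 1-0110*, 1-0111*, 1-1011*, 10-011*, 10-111*, 100-11*, 10011-*, 101-11*, 11-011*, 110-11*, 1101-1, 11011-*
[col 2] --1011, -01-11, 1--011, 1-0-11, 1-011-, 10--11
Prime implicants: --1011, -01-11, -01000, 00-000, 0011-1, 010010, 1--011, 1-0-11, 1-011-, 10--11, 1101-1, 111100

-01000, 00-000, 0011-1, 010010, 1101-1, 111100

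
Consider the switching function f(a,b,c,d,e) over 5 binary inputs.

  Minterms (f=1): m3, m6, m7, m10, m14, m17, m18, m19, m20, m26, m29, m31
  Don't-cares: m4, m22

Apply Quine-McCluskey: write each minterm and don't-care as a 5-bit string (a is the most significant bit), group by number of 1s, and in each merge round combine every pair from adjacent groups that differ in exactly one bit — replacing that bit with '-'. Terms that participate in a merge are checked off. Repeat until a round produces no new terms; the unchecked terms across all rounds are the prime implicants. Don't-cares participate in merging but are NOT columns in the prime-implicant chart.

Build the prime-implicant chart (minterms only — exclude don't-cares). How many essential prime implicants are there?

Round 0: 00011✓ 00100✓ 00110✓ 00111✓ 01010✓ 01110✓ 10001✓ 10010✓ 10011✓ 10100✓ 10110✓ 11010✓ 11101✓ 11111✓
Round 1: -0011 -0100✓ -0110✓ -1010 0-110 00-11 001-0✓ 0011- 01-10 1-010 10-10 100-1 1001- 101-0✓ 111-1
Round 2: -01-0
PIs = {-0011, -01-0, -1010, 0-110, 00-11, 0011-, 01-10, 1-010, 10-10, 100-1, 1001-, 111-1}
Coverage chart:
  m3: -0011,00-11
  m6: -01-0,0-110,0011-
  m7: 00-11,0011-
  m10: -1010,01-10
  m14: 0-110,01-10
  m17: 100-1 ←essential
  m18: 1-010,10-10,1001-
  m19: -0011,100-1,1001-
  m20: -01-0 ←essential
  m26: -1010,1-010
  m29: 111-1 ←essential
  m31: 111-1 ←essential
Essential: -01-0, 100-1, 111-1

3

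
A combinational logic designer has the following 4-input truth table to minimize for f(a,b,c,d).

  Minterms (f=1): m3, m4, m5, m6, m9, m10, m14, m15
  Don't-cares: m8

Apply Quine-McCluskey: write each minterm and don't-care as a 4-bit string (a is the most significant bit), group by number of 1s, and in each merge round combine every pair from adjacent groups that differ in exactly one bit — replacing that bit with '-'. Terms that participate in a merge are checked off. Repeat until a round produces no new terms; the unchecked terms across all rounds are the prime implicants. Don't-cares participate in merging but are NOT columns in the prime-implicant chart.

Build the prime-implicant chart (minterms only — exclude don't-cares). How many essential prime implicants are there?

[col 0] 0011, 0100*, 0101*, 0110*, 1000*, 1001*, 1010*, 1110*, 1111*
[col 1] -110, 01-0, 010-, 1-10, 10-0, 100-, 111-
Prime implicants: -110, 0011, 01-0, 010-, 1-10, 10-0, 100-, 111-
PI chart (minterm → PIs covering it):
  3 | 0011  (sole → essential)
  4 | 01-0,010-
  5 | 010-  (sole → essential)
  6 | -110,01-0
  9 | 100-  (sole → essential)
  10 | 1-10,10-0
  14 | -110,1-10,111-
  15 | 111-  (sole → essential)
Essential prime implicants: 0011, 010-, 100-, 111-

4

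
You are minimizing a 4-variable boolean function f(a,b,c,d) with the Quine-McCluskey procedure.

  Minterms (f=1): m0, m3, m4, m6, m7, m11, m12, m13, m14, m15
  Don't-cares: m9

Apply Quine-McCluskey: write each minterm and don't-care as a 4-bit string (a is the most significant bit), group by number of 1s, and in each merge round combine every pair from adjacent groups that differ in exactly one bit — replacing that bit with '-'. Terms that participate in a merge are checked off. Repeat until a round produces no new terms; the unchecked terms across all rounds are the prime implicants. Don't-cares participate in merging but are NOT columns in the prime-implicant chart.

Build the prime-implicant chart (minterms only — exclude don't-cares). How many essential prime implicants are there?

2

size-2^0 implicants → 0000(✓)  0011(✓)  0100(✓)  0110(✓)  0111(✓)  1001(✓)  1011(✓)  1100(✓)  1101(✓)  1110(✓)  1111(✓)
size-2^1 implicants → -011(✓)  -100(✓)  -110(✓)  -111(✓)  0-00  0-11(✓)  01-0(✓)  011-(✓)  1-01(✓)  1-11(✓)  10-1(✓)  11-0(✓)  11-1(✓)  110-(✓)  111-(✓)
size-2^2 implicants → --11  -1-0  -11-  1--1  11--
Unchecked terms (primes): --11, -1-0, -11-, 0-00, 1--1, 11--
Minterm coverage:
  m0 ⊆ 0-00 [E]
  m3 ⊆ --11 [E]
  m4 ⊆ -1-0,0-00
  m6 ⊆ -1-0,-11-
  m7 ⊆ --11,-11-
  m11 ⊆ --11,1--1
  m12 ⊆ -1-0,11--
  m13 ⊆ 1--1,11--
  m14 ⊆ -1-0,-11-,11--
  m15 ⊆ --11,-11-,1--1,11--
E = {--11, 0-00}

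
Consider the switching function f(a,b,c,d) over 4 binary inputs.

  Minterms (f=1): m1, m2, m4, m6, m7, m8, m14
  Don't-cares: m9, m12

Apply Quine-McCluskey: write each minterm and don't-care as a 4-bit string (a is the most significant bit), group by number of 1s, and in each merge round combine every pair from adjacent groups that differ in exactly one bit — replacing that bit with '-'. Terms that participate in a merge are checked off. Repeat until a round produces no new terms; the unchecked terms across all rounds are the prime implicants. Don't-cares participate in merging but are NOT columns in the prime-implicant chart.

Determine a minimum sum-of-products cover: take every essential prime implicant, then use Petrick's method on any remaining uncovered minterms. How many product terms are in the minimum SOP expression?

[col 0] 0001*, 0010*, 0100*, 0110*, 0111*, 1000*, 1001*, 1100*, 1110*
[col 1] -001, -100*, -110*, 0-10, 01-0*, 011-, 1-00, 100-, 11-0*
[col 2] -1-0
Prime implicants: -001, -1-0, 0-10, 011-, 1-00, 100-
PI chart (minterm → PIs covering it):
  1 | -001  (sole → essential)
  2 | 0-10  (sole → essential)
  4 | -1-0  (sole → essential)
  6 | -1-0,0-10,011-
  7 | 011-  (sole → essential)
  8 | 1-00,100-
  14 | -1-0  (sole → essential)
Essential prime implicants: -001, -1-0, 0-10, 011-
Petrick residual → 1-00
Minimum SOP uses 5 PIs: b'c'd + bd' + a'cd' + a'bc + ac'd'

5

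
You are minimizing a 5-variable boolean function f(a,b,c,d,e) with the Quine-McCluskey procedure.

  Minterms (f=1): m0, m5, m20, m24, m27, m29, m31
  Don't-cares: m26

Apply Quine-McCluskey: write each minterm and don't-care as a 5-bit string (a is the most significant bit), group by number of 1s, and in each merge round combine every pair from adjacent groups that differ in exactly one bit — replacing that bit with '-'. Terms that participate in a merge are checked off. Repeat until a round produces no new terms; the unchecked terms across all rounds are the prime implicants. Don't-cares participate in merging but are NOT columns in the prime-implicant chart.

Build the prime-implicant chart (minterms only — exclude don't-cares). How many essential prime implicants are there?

5

Round 0: 00000 00101 10100 11000✓ 11010✓ 11011✓ 11101✓ 11111✓
Round 1: 11-11 110-0 1101- 111-1
PIs = {00000, 00101, 10100, 11-11, 110-0, 1101-, 111-1}
Coverage chart:
  m0: 00000 ←essential
  m5: 00101 ←essential
  m20: 10100 ←essential
  m24: 110-0 ←essential
  m27: 11-11,1101-
  m29: 111-1 ←essential
  m31: 11-11,111-1
Essential: 00000, 00101, 10100, 110-0, 111-1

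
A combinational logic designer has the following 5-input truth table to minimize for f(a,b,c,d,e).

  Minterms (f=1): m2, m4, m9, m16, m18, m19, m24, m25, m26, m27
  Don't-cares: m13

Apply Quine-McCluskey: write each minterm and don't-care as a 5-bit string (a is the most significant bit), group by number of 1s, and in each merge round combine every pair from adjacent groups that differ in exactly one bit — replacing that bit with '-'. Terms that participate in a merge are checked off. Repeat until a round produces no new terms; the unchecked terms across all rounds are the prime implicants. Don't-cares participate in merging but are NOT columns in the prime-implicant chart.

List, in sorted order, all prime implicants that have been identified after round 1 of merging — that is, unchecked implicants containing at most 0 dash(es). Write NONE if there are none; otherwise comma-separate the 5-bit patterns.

[col 0] 00010*, 00100, 01001*, 01101*, 10000*, 10010*, 10011*, 11000*, 11001*, 11010*, 11011*
[col 1] -0010, -1001, 01-01, 1-000*, 1-010*, 1-011*, 100-0*, 1001-*, 110-0*, 110-1*, 1100-*, 1101-*
[col 2] 1-0-0, 1-01-, 110--
Prime implicants: -0010, -1001, 00100, 01-01, 1-0-0, 1-01-, 110--

00100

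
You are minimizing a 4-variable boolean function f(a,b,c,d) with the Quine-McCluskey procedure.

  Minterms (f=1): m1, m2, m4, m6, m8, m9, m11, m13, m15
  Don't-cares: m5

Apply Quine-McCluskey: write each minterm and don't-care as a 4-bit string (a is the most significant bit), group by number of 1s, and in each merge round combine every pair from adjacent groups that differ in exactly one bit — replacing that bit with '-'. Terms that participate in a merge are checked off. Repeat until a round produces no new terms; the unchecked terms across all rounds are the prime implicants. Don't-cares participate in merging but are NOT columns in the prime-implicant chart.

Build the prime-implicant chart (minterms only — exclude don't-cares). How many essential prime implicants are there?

4

Round 0: 0001✓ 0010✓ 0100✓ 0101✓ 0110✓ 1000✓ 1001✓ 1011✓ 1101✓ 1111✓
Round 1: -001✓ -101✓ 0-01✓ 0-10 01-0 010- 1-01✓ 1-11✓ 10-1✓ 100- 11-1✓
Round 2: --01 1--1
PIs = {--01, 0-10, 01-0, 010-, 1--1, 100-}
Coverage chart:
  m1: --01 ←essential
  m2: 0-10 ←essential
  m4: 01-0,010-
  m6: 0-10,01-0
  m8: 100- ←essential
  m9: --01,1--1,100-
  m11: 1--1 ←essential
  m13: --01,1--1
  m15: 1--1 ←essential
Essential: --01, 0-10, 1--1, 100-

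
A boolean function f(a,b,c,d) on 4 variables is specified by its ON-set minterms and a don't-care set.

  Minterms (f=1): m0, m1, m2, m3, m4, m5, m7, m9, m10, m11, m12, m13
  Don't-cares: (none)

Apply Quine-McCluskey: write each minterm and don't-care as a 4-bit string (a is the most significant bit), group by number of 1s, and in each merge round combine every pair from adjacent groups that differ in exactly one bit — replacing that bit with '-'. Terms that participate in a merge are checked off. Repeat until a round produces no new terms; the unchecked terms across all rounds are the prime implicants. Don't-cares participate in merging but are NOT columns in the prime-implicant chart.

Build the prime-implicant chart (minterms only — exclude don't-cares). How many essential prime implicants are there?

3

Round 0: 0000✓ 0001✓ 0010✓ 0011✓ 0100✓ 0101✓ 0111✓ 1001✓ 1010✓ 1011✓ 1100✓ 1101✓
Round 1: -001✓ -010✓ -011✓ -100✓ -101✓ 0-00✓ 0-01✓ 0-11✓ 00-0✓ 00-1✓ 000-✓ 001-✓ 01-1✓ 010-✓ 1-01✓ 10-1✓ 101-✓ 110-✓
Round 2: --01 -0-1 -01- -10- 0--1 0-0- 00--
PIs = {--01, -0-1, -01-, -10-, 0--1, 0-0-, 00--}
Coverage chart:
  m0: 0-0-,00--
  m1: --01,-0-1,0--1,0-0-,00--
  m2: -01-,00--
  m3: -0-1,-01-,0--1,00--
  m4: -10-,0-0-
  m5: --01,-10-,0--1,0-0-
  m7: 0--1 ←essential
  m9: --01,-0-1
  m10: -01- ←essential
  m11: -0-1,-01-
  m12: -10- ←essential
  m13: --01,-10-
Essential: -01-, -10-, 0--1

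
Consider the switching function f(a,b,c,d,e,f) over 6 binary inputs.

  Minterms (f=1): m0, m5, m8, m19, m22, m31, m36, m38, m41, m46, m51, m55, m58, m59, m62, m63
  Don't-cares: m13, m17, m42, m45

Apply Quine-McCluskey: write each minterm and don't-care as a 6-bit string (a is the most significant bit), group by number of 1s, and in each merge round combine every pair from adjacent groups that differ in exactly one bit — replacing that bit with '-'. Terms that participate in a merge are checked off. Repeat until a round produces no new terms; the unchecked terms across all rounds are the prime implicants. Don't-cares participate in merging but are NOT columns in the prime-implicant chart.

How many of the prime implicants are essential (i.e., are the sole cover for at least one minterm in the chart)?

size-2^0 implicants → 000000(✓)  000101(✓)  001000(✓)  001101(✓)  010001(✓)  010011(✓)  010110  011111(✓)  100100(✓)  100110(✓)  101001(✓)  101010(✓)  101101(✓)  101110(✓)  110011(✓)  110111(✓)  111010(✓)  111011(✓)  111110(✓)  111111(✓)
size-2^1 implicants → -01101  -10011  -11111  00-000  00-101  0100-1  1-1010(✓)  1-1110(✓)  10-110  1001-0  101-01  101-10(✓)  11-011(✓)  11-111(✓)  110-11(✓)  111-10(✓)  111-11(✓)  11101-(✓)  11111-(✓)
size-2^2 implicants → 1-1-10  11--11  111-1-
Unchecked terms (primes): -01101, -10011, -11111, 00-000, 00-101, 0100-1, 010110, 1-1-10, 10-110, 1001-0, 101-01, 11--11, 111-1-
Minterm coverage:
  m0 ⊆ 00-000 [E]
  m5 ⊆ 00-101 [E]
  m8 ⊆ 00-000 [E]
  m19 ⊆ -10011,0100-1
  m22 ⊆ 010110 [E]
  m31 ⊆ -11111 [E]
  m36 ⊆ 1001-0 [E]
  m38 ⊆ 10-110,1001-0
  m41 ⊆ 101-01 [E]
  m46 ⊆ 1-1-10,10-110
  m51 ⊆ -10011,11--11
  m55 ⊆ 11--11 [E]
  m58 ⊆ 1-1-10,111-1-
  m59 ⊆ 11--11,111-1-
  m62 ⊆ 1-1-10,111-1-
  m63 ⊆ -11111,11--11,111-1-
E = {-11111, 00-000, 00-101, 010110, 1001-0, 101-01, 11--11}

7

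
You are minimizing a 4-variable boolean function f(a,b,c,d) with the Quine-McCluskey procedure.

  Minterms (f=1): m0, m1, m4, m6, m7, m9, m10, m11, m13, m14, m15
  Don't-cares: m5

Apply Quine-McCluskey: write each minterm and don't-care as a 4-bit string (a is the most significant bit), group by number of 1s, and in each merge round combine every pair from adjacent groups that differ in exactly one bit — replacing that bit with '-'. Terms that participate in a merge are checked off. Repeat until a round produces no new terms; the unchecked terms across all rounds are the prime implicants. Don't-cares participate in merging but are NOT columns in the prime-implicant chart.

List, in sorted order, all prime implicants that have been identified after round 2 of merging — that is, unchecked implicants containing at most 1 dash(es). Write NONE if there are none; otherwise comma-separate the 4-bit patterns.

NONE

[col 0] 0000*, 0001*, 0100*, 0101*, 0110*, 0111*, 1001*, 1010*, 1011*, 1101*, 1110*, 1111*
[col 1] -001*, -101*, -110*, -111*, 0-00*, 0-01*, 000-*, 01-0*, 01-1*, 010-*, 011-*, 1-01*, 1-10*, 1-11*, 10-1*, 101-*, 11-1*, 111-*
[col 2] --01, -1-1, -11-, 0-0-, 01--, 1--1, 1-1-
Prime implicants: --01, -1-1, -11-, 0-0-, 01--, 1--1, 1-1-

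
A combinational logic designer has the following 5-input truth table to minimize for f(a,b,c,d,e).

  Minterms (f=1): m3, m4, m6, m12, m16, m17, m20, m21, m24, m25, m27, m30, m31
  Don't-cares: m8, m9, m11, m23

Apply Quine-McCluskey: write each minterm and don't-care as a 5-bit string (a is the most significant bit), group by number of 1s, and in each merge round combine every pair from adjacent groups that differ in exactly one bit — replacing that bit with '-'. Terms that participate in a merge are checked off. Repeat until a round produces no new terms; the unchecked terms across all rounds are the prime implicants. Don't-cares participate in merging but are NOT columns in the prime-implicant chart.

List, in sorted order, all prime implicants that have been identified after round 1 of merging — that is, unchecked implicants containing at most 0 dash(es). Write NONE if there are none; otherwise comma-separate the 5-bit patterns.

NONE

Round 0: 00011✓ 00100✓ 00110✓ 01000✓ 01001✓ 01011✓ 01100✓ 10000✓ 10001✓ 10100✓ 10101✓ 10111✓ 11000✓ 11001✓ 11011✓ 11110✓ 11111✓
Round 1: -0100 -1000✓ -1001✓ -1011✓ 0-011 0-100 001-0 01-00 010-1✓ 0100-✓ 1-000✓ 1-001✓ 1-111 10-00✓ 10-01✓ 1000-✓ 101-1 1010-✓ 11-11 110-1✓ 1100-✓ 1111-
Round 2: -10-1 -100- 1-00- 10-0-
PIs = {-0100, -10-1, -100-, 0-011, 0-100, 001-0, 01-00, 1-00-, 1-111, 10-0-, 101-1, 11-11, 1111-}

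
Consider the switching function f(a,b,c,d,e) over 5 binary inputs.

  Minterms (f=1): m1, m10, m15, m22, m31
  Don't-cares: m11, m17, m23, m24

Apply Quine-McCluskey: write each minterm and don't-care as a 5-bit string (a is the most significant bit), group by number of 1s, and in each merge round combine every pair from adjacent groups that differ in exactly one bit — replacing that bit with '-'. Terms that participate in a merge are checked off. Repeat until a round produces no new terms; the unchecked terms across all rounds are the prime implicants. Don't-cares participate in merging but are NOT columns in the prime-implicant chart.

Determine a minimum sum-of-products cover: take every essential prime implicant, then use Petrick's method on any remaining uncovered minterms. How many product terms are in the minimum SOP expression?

[col 0] 00001*, 01010*, 01011*, 01111*, 10001*, 10110*, 10111*, 11000, 11111*
[col 1] -0001, -1111, 01-11, 0101-, 1-111, 1011-
Prime implicants: -0001, -1111, 01-11, 0101-, 1-111, 1011-, 11000
PI chart (minterm → PIs covering it):
  1 | -0001  (sole → essential)
  10 | 0101-  (sole → essential)
  15 | -1111,01-11
  22 | 1011-  (sole → essential)
  31 | -1111,1-111
Essential prime implicants: -0001, 0101-, 1011-
Petrick residual → -1111
Minimum SOP uses 4 PIs: b'c'd'e + bcde + a'bc'd + ab'cd

4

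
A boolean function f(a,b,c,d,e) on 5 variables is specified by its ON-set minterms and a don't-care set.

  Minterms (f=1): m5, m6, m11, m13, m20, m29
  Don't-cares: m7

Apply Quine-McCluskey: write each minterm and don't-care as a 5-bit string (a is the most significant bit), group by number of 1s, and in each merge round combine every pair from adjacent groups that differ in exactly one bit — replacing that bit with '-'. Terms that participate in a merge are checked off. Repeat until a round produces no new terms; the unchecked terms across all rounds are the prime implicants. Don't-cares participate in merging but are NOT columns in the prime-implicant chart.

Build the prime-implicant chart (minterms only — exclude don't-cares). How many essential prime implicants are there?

size-2^0 implicants → 00101(✓)  00110(✓)  00111(✓)  01011  01101(✓)  10100  11101(✓)
size-2^1 implicants → -1101  0-101  001-1  0011-
Unchecked terms (primes): -1101, 0-101, 001-1, 0011-, 01011, 10100
Minterm coverage:
  m5 ⊆ 0-101,001-1
  m6 ⊆ 0011- [E]
  m11 ⊆ 01011 [E]
  m13 ⊆ -1101,0-101
  m20 ⊆ 10100 [E]
  m29 ⊆ -1101 [E]
E = {-1101, 0011-, 01011, 10100}

4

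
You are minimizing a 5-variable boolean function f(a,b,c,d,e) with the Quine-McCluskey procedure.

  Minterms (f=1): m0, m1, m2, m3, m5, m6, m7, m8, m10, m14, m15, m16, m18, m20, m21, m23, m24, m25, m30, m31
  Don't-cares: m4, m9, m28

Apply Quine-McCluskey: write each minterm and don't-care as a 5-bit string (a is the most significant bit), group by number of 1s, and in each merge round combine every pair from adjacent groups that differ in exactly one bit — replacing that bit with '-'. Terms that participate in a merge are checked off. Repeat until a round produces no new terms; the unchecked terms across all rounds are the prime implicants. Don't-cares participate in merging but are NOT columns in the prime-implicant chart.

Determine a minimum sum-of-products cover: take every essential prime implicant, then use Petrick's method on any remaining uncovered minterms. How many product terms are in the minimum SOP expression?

7

size-2^0 implicants → 00000(✓)  00001(✓)  00010(✓)  00011(✓)  00100(✓)  00101(✓)  00110(✓)  00111(✓)  01000(✓)  01001(✓)  01010(✓)  01110(✓)  01111(✓)  10000(✓)  10010(✓)  10100(✓)  10101(✓)  10111(✓)  11000(✓)  11001(✓)  11100(✓)  11110(✓)  11111(✓)
size-2^1 implicants → -0000(✓)  -0010(✓)  -0100(✓)  -0101(✓)  -0111(✓)  -1000(✓)  -1001(✓)  -1110(✓)  -1111(✓)  0-000(✓)  0-001(✓)  0-010(✓)  0-110(✓)  0-111(✓)  00-00(✓)  00-01(✓)  00-10(✓)  00-11(✓)  000-0(✓)  000-1(✓)  0000-(✓)  0001-(✓)  001-0(✓)  001-1(✓)  0010-(✓)  0011-(✓)  01-10(✓)  010-0(✓)  0100-(✓)  0111-(✓)  1-000(✓)  1-100(✓)  1-111(✓)  10-00(✓)  100-0(✓)  101-1(✓)  1010-(✓)  11-00(✓)  1100-(✓)  111-0  1111-(✓)
size-2^2 implicants → --000  --111  -0-00  -00-0  -01-1  -010-  -100-  -111-  0--10  0-0-0  0-00-  0-11-  00--0(✓)  00--1(✓)  00-0-(✓)  00-1-(✓)  000--(✓)  001--(✓)  1--00
size-2^3 implicants → 00---
Unchecked terms (primes): --000, --111, -0-00, -00-0, -01-1, -010-, -100-, -111-, 0--10, 0-0-0, 0-00-, 0-11-, 00---, 1--00, 111-0
Minterm coverage:
  m0 ⊆ --000,-0-00,-00-0,0-0-0,0-00-,00---
  m1 ⊆ 0-00-,00---
  m2 ⊆ -00-0,0--10,0-0-0,00---
  m3 ⊆ 00--- [E]
  m5 ⊆ -01-1,-010-,00---
  m6 ⊆ 0--10,0-11-,00---
  m7 ⊆ --111,-01-1,0-11-,00---
  m8 ⊆ --000,-100-,0-0-0,0-00-
  m10 ⊆ 0--10,0-0-0
  m14 ⊆ -111-,0--10,0-11-
  m15 ⊆ --111,-111-,0-11-
  m16 ⊆ --000,-0-00,-00-0,1--00
  m18 ⊆ -00-0 [E]
  m20 ⊆ -0-00,-010-,1--00
  m21 ⊆ -01-1,-010-
  m23 ⊆ --111,-01-1
  m24 ⊆ --000,-100-,1--00
  m25 ⊆ -100- [E]
  m30 ⊆ -111-,111-0
  m31 ⊆ --111,-111-
E = {-00-0, -100-, 00---}
Petrick residual → --111, -010-, -111-, 0--10
Cover = cde + b'c'e' + b'cd' + bc'd' + bcd + a'de' + a'b'  |cover|=7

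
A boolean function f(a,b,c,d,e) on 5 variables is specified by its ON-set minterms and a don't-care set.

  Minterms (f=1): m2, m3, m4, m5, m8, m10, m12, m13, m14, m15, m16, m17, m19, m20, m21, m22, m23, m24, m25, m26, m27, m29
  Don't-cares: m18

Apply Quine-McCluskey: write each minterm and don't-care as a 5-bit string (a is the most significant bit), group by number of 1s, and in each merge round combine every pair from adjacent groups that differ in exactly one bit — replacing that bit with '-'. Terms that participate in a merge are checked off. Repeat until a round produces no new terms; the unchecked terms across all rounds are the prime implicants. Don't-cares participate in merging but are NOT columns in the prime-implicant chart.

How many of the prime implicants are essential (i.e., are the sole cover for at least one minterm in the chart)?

[col 0] 00010*, 00011*, 00100*, 00101*, 01000*, 01010*, 01100*, 01101*, 01110*, 01111*, 10000*, 10001*, 10010*, 10011*, 10100*, 10101*, 10110*, 10111*, 11000*, 11001*, 11010*, 11011*, 11101*
[col 1] -0010*, -0011*, -0100*, -0101*, -1000*, -1010*, -1101*, 0-010*, 0-100*, 0-101*, 0001-*, 0010-*, 01-00*, 01-10*, 010-0*, 011-0*, 011-1*, 0110-*, 0111-*, 1-000*, 1-001*, 1-010*, 1-011*, 1-101*, 10-00*, 10-01*, 10-10*, 10-11*, 100-0*, 100-1*, 1000-*, 1001-*, 101-0*, 101-1*, 1010-*, 1011-*, 11-01*, 110-0*, 110-1*, 1100-*, 1101-*
[col 2] --010, --101, -001-, -010-, -10-0, 0-10-, 01--0, 011--, 1--01, 1-0-0*, 1-0-1*, 1-00-*, 1-01-*, 10--0*, 10--1*, 10-0-*, 10-1-*, 100--*, 101--*, 110--*
[col 3] 1-0--, 10---
Prime implicants: --010, --101, -001-, -010-, -10-0, 0-10-, 01--0, 011--, 1--01, 1-0--, 10---
PI chart (minterm → PIs covering it):
  2 | --010,-001-
  3 | -001-  (sole → essential)
  4 | -010-,0-10-
  5 | --101,-010-,0-10-
  8 | -10-0,01--0
  10 | --010,-10-0,01--0
  12 | 0-10-,01--0,011--
  13 | --101,0-10-,011--
  14 | 01--0,011--
  15 | 011--  (sole → essential)
  16 | 1-0--,10---
  17 | 1--01,1-0--,10---
  19 | -001-,1-0--,10---
  20 | -010-,10---
  21 | --101,-010-,1--01,10---
  22 | 10---  (sole → essential)
  23 | 10---  (sole → essential)
  24 | -10-0,1-0--
  25 | 1--01,1-0--
  26 | --010,-10-0,1-0--
  27 | 1-0--  (sole → essential)
  29 | --101,1--01
Essential prime implicants: -001-, 011--, 1-0--, 10---

4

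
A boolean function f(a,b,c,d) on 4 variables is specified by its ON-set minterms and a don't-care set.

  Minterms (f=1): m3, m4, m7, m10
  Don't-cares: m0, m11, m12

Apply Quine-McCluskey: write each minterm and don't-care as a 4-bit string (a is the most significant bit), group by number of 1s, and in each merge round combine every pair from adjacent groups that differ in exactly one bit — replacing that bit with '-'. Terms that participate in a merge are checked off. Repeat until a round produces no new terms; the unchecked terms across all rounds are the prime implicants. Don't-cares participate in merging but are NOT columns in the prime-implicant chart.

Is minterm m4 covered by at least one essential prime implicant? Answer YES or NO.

NO

Round 0: 0000✓ 0011✓ 0100✓ 0111✓ 1010✓ 1011✓ 1100✓
Round 1: -011 -100 0-00 0-11 101-
PIs = {-011, -100, 0-00, 0-11, 101-}
Coverage chart:
  m3: -011,0-11
  m4: -100,0-00
  m7: 0-11 ←essential
  m10: 101- ←essential
Essential: 0-11, 101-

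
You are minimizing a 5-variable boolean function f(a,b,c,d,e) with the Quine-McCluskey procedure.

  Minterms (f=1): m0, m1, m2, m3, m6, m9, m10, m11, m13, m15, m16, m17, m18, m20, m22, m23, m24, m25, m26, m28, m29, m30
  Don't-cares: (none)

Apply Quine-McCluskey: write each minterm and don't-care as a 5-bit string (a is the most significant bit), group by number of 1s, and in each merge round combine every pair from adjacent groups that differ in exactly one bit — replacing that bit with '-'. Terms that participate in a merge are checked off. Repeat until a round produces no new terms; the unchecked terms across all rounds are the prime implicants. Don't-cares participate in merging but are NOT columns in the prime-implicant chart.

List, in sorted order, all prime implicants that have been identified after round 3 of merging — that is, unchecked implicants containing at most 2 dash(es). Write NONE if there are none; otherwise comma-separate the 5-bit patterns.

--001, --010, -0-10, -00-0, -000-, -1-01, 0-0-1, 0-01-, 000--, 01--1, 1-00-, 1011-, 11-0-

[col 0] 00000*, 00001*, 00010*, 00011*, 00110*, 01001*, 01010*, 01011*, 01101*, 01111*, 10000*, 10001*, 10010*, 10100*, 10110*, 10111*, 11000*, 11001*, 11010*, 11100*, 11101*, 11110*
[col 1] -0000*, -0001*, -0010*, -0110*, -1001*, -1010*, -1101*, 0-001*, 0-010*, 0-011*, 00-10*, 000-0*, 000-1*, 0000-*, 0001-*, 01-01*, 01-11*, 010-1*, 0101-*, 011-1*, 1-000*, 1-001*, 1-010*, 1-100*, 1-110*, 10-00*, 10-10*, 100-0*, 1000-*, 101-0*, 1011-, 11-00*, 11-01*, 11-10*, 110-0*, 1100-*, 111-0*, 1110-*
[col 2] --001, --010, -0-10, -00-0, -000-, -1-01, 0-0-1, 0-01-, 000--, 01--1, 1--00*, 1--10*, 1-0-0*, 1-00-, 1-1-0*, 10--0*, 11--0*, 11-0-
[col 3] 1---0
Prime implicants: --001, --010, -0-10, -00-0, -000-, -1-01, 0-0-1, 0-01-, 000--, 01--1, 1---0, 1-00-, 1011-, 11-0-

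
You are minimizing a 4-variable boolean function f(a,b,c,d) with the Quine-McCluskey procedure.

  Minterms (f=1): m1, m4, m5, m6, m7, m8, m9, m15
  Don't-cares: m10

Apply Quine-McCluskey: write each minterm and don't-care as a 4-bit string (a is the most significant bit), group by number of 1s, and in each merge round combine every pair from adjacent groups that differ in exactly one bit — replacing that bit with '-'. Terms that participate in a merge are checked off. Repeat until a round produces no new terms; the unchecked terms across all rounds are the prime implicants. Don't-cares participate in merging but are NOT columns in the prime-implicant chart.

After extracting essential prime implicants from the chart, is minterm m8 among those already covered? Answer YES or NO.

NO

Round 0: 0001✓ 0100✓ 0101✓ 0110✓ 0111✓ 1000✓ 1001✓ 1010✓ 1111✓
Round 1: -001 -111 0-01 01-0✓ 01-1✓ 010-✓ 011-✓ 10-0 100-
Round 2: 01--
PIs = {-001, -111, 0-01, 01--, 10-0, 100-}
Coverage chart:
  m1: -001,0-01
  m4: 01-- ←essential
  m5: 0-01,01--
  m6: 01-- ←essential
  m7: -111,01--
  m8: 10-0,100-
  m9: -001,100-
  m15: -111 ←essential
Essential: -111, 01--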